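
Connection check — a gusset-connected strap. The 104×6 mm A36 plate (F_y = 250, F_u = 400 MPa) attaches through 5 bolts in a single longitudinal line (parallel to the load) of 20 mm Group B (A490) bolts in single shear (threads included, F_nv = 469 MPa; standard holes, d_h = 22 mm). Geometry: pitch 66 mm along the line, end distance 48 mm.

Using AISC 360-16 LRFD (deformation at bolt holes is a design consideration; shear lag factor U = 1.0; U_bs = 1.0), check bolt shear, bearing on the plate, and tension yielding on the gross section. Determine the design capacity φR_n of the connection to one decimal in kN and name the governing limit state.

140.4 kN (gross-section yield governs)

Bolt shear: A_b = π(20)²/4 = 314.16 mm². φR_n = 0.75 × 469 × 314.16 × 5 × 1 = 552.5 kN.
Bearing (6 mm plate, F_u = 400 MPa): end bolts L_c = 48 − 22/2 = 37, R_n = min(1.2×37×6×400, 2.4×20×6×400) = 106.56 kN/bolt; interior L_c = 66 − 22 = 44, R_n = 115.2 kN/bolt. φR_n = 0.75 × (1×106.56 + 4×115.2) = 425.5 kN.
Tension yield (gross): A_g = 104×6 = 624 mm². φR_n = 0.90 × 250 × 624 = 140.4 kN.
Governing: min(552.5, 425.5, 140.4) = 140.4 kN → gross-section yield.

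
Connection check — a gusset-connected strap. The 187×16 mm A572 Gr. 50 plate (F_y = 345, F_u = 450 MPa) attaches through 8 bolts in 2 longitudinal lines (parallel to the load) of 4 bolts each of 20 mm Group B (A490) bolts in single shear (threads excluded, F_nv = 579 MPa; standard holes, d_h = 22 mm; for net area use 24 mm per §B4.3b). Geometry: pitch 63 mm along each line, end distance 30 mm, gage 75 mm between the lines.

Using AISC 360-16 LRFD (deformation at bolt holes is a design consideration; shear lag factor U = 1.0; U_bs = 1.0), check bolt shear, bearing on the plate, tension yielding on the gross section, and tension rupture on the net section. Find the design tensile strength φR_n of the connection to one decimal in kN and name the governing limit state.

Bolt shear: A_b = π(20)²/4 = 314.16 mm². φR_n = 0.75 × 579 × 314.16 × 8 × 1 = 1091.4 kN.
Bearing (16 mm plate, F_u = 450 MPa): end bolts L_c = 30 − 22/2 = 19, R_n = min(1.2×19×16×450, 2.4×20×16×450) = 164.16 kN/bolt; interior L_c = 63 − 22 = 41, R_n = 345.6 kN/bolt. φR_n = 0.75 × (2×164.16 + 6×345.6) = 1801.4 kN.
Tension yield (gross): A_g = 187×16 = 2992 mm². φR_n = 0.90 × 345 × 2992 = 929.0 kN.
Tension rupture (net): A_n = (187 − 2×24)×16 = 2224 mm² (U = 1.0, A_e = A_n). φR_n = 0.75 × 450 × 2224 = 750.6 kN.
Governing: min(1091.4, 1801.4, 929.0, 750.6) = 750.6 kN → net-section rupture.

750.6 kN (net-section rupture governs)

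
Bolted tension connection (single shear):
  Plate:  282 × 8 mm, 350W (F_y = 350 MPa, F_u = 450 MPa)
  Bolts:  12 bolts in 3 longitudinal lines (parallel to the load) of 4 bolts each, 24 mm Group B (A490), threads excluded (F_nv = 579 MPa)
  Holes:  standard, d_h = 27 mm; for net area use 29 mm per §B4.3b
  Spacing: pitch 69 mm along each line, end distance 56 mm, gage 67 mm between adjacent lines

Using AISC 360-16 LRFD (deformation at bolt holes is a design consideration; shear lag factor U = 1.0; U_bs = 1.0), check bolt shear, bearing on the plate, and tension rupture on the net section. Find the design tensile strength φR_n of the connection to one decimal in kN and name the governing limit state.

526.5 kN (net-section rupture governs)

Bolt shear: A_b = π(24)²/4 = 452.39 mm². φR_n = 0.75 × 579 × 452.39 × 12 × 1 = 2357.4 kN.
Bearing (8 mm plate, F_u = 450 MPa): end bolts L_c = 56 − 27/2 = 42.5, R_n = min(1.2×42.5×8×450, 2.4×24×8×450) = 183.6 kN/bolt; interior L_c = 69 − 27 = 42, R_n = 181.44 kN/bolt. φR_n = 0.75 × (3×183.6 + 9×181.44) = 1637.8 kN.
Tension rupture (net): A_n = (282 − 3×29)×8 = 1560 mm² (U = 1.0, A_e = A_n). φR_n = 0.75 × 450 × 1560 = 526.5 kN.
Governing: min(2357.4, 1637.8, 526.5) = 526.5 kN → net-section rupture.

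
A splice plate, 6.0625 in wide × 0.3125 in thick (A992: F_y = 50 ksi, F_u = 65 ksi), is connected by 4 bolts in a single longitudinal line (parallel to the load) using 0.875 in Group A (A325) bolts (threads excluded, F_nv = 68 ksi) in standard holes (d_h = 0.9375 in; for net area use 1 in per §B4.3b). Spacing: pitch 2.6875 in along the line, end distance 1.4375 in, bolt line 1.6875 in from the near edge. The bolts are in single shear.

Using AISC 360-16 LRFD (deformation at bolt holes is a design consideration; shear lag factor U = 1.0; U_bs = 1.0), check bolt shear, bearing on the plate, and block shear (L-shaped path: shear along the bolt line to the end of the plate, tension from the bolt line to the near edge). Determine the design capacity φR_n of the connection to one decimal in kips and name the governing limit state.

Bolt shear: A_b = π(0.875)²/4 = 0.60132 in². φR_n = 0.75 × 68 × 0.60132 × 4 × 1 = 122.7 kips.
Bearing (0.3125 in plate, F_u = 65 ksi): end bolts L_c = 1.4375 − 0.9375/2 = 0.96875, R_n = min(1.2×0.96875×0.3125×65, 2.4×0.875×0.3125×65) = 23.613 kips/bolt; interior L_c = 2.6875 − 0.9375 = 1.75, R_n = 42.656 kips/bolt. φR_n = 0.75 × (1×23.613 + 3×42.656) = 113.7 kips.
Block shear: shear path 1×[1.4375+3×2.6875] = 1×9.5 in, A_gv = 2.9688, A_nv = 1×(9.5 − 3.5×1)×0.3125 = 1.875 in²; tension to near edge: (1.6875 − 0.5×1)×0.3125 = 0.37109 in². R_n = min(0.6×65×1.875, 0.6×50×2.9688) + 1.0×65×0.37109 = min(73.125, 89.064) + 24.121 = 97.246 kips. φR_n = 0.75 × 97.246 = 72.9 kips.
Governing: min(122.7, 113.7, 72.9) = 72.9 kips → block shear.

72.9 kips (block shear governs)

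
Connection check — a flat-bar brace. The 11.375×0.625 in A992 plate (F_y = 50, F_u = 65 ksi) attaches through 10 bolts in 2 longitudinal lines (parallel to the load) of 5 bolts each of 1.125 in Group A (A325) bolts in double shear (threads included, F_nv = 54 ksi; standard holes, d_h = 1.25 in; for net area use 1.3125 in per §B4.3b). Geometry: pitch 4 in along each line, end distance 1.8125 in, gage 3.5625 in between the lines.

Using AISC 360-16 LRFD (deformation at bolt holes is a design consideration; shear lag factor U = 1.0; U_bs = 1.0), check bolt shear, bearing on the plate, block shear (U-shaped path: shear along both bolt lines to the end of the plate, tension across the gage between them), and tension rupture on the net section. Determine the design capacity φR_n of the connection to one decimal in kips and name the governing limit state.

Bolt shear: A_b = π(1.125)²/4 = 0.99402 in². φR_n = 0.75 × 54 × 0.99402 × 10 × 2 = 805.2 kips.
Bearing (0.625 in plate, F_u = 65 ksi): end bolts L_c = 1.8125 − 1.25/2 = 1.1875, R_n = min(1.2×1.1875×0.625×65, 2.4×1.125×0.625×65) = 57.891 kips/bolt; interior L_c = 4 − 1.25 = 2.75, R_n = 109.69 kips/bolt. φR_n = 0.75 × (2×57.891 + 8×109.69) = 745.0 kips.
Block shear: shear path 2×[1.8125+4×4] = 2×17.8125 in, A_gv = 22.266, A_nv = 2×(17.8125 − 4.5×1.3125)×0.625 = 14.883 in²; tension across gage: (3.5625 − 1×1.3125)×0.625 = 1.4063 in². R_n = min(0.6×65×14.883, 0.6×50×22.266) + 1.0×65×1.4063 = min(580.44, 667.98) + 91.41 = 671.85 kips. φR_n = 0.75 × 671.85 = 503.9 kips.
Tension rupture (net): A_n = (11.375 − 2×1.3125)×0.625 = 5.4688 in² (U = 1.0, A_e = A_n). φR_n = 0.75 × 65 × 5.4688 = 266.6 kips.
Governing: min(805.2, 745.0, 503.9, 266.6) = 266.6 kips → net-section rupture.

266.6 kips (net-section rupture governs)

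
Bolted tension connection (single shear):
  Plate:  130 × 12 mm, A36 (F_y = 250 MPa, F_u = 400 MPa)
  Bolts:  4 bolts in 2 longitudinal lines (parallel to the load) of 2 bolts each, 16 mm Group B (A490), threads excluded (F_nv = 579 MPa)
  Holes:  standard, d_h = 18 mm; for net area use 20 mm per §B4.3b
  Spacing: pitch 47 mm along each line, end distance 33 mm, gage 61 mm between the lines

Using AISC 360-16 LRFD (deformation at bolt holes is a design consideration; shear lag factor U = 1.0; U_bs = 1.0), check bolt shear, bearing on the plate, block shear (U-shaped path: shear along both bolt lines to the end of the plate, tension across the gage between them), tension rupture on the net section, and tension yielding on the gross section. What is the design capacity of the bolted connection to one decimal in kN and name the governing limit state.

Bolt shear: A_b = π(16)²/4 = 201.06 mm². φR_n = 0.75 × 579 × 201.06 × 4 × 1 = 349.2 kN.
Bearing (12 mm plate, F_u = 400 MPa): end bolts L_c = 33 − 18/2 = 24, R_n = min(1.2×24×12×400, 2.4×16×12×400) = 138.24 kN/bolt; interior L_c = 47 − 18 = 29, R_n = 167.04 kN/bolt. φR_n = 0.75 × (2×138.24 + 2×167.04) = 457.9 kN.
Block shear: shear path 2×[33+1×47] = 2×80 mm, A_gv = 1920, A_nv = 2×(80 − 1.5×20)×12 = 1200 mm²; tension across gage: (61 − 1×20)×12 = 492 mm². R_n = min(0.6×400×1200, 0.6×250×1920) + 1.0×400×492 = min(288, 288) + 196.8 = 484.8 kN. φR_n = 0.75 × 484.8 = 363.6 kN.
Tension rupture (net): A_n = (130 − 2×20)×12 = 1080 mm² (U = 1.0, A_e = A_n). φR_n = 0.75 × 400 × 1080 = 324.0 kN.
Tension yield (gross): A_g = 130×12 = 1560 mm². φR_n = 0.90 × 250 × 1560 = 351.0 kN.
Governing: min(349.2, 457.9, 363.6, 324.0, 351.0) = 324.0 kN → net-section rupture.

324.0 kN (net-section rupture governs)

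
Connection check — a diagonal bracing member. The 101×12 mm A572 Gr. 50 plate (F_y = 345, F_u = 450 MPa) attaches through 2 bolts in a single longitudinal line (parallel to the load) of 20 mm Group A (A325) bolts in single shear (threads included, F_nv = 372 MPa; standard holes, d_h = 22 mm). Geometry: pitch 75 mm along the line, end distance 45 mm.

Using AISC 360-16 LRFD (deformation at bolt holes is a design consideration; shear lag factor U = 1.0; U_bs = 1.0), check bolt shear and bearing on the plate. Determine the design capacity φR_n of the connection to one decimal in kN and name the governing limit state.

Bolt shear: A_b = π(20)²/4 = 314.16 mm². φR_n = 0.75 × 372 × 314.16 × 2 × 1 = 175.3 kN.
Bearing (12 mm plate, F_u = 450 MPa): end bolts L_c = 45 − 22/2 = 34, R_n = min(1.2×34×12×450, 2.4×20×12×450) = 220.32 kN/bolt; interior L_c = 75 − 22 = 53, R_n = 259.2 kN/bolt. φR_n = 0.75 × (1×220.32 + 1×259.2) = 359.6 kN.
Governing: min(175.3, 359.6) = 175.3 kN → bolt shear.

175.3 kN (bolt shear governs)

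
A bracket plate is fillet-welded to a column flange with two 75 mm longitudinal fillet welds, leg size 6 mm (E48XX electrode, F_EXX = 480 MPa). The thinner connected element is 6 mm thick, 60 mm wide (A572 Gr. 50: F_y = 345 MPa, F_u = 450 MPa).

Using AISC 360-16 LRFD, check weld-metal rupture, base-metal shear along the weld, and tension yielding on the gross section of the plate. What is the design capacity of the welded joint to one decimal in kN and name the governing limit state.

111.8 kN (gross-section yield governs)

Weld metal: throat = 0.707×6 = 4.242 mm, L = 2×75 = 150 mm. φR_n = 0.75 × 0.6 × 480 × 4.242 × 150 = 137.4 kN.
Base metal shear (6 mm plate): yield φR_n = 1.0×0.6×345×6×150 = 186.3 kN; rupture φR_n = 0.75×0.6×450×6×150 = 182.3 kN; take 182.3 kN (rupture).
Tension yield (gross): A_g = 60×6 = 360 mm². φR_n = 0.90 × 345 × 360 = 111.8 kN.
Governing: min(137.4, 182.3, 111.8) = 111.8 kN → gross-section yield.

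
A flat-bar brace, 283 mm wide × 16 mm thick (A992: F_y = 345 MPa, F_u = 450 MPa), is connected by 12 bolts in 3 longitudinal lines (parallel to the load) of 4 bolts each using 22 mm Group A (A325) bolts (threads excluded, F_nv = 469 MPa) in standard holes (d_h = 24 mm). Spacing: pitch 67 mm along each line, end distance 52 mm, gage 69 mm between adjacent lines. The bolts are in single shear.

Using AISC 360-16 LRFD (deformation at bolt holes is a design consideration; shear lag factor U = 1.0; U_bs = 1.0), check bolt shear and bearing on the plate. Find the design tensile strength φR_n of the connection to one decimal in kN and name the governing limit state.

Bolt shear: A_b = π(22)²/4 = 380.13 mm². φR_n = 0.75 × 469 × 380.13 × 12 × 1 = 1604.5 kN.
Bearing (16 mm plate, F_u = 450 MPa): end bolts L_c = 52 − 24/2 = 40, R_n = min(1.2×40×16×450, 2.4×22×16×450) = 345.6 kN/bolt; interior L_c = 67 − 24 = 43, R_n = 371.52 kN/bolt. φR_n = 0.75 × (3×345.6 + 9×371.52) = 3285.4 kN.
Governing: min(1604.5, 3285.4) = 1604.5 kN → bolt shear.

1604.5 kN (bolt shear governs)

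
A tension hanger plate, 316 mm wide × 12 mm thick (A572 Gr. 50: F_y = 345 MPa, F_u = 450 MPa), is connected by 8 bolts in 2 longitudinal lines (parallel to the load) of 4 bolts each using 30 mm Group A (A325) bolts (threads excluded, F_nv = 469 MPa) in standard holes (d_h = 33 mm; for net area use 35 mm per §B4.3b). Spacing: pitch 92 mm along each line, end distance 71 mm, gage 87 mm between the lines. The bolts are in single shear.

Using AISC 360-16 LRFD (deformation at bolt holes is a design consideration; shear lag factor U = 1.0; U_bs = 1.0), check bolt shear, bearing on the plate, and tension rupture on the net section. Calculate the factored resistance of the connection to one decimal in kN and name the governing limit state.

Bolt shear: A_b = π(30)²/4 = 706.86 mm². φR_n = 0.75 × 469 × 706.86 × 8 × 1 = 1989.1 kN.
Bearing (12 mm plate, F_u = 450 MPa): end bolts L_c = 71 − 33/2 = 54.5, R_n = min(1.2×54.5×12×450, 2.4×30×12×450) = 353.16 kN/bolt; interior L_c = 92 − 33 = 59, R_n = 382.32 kN/bolt. φR_n = 0.75 × (2×353.16 + 6×382.32) = 2250.2 kN.
Tension rupture (net): A_n = (316 − 2×35)×12 = 2952 mm² (U = 1.0, A_e = A_n). φR_n = 0.75 × 450 × 2952 = 996.3 kN.
Governing: min(1989.1, 2250.2, 996.3) = 996.3 kN → net-section rupture.

996.3 kN (net-section rupture governs)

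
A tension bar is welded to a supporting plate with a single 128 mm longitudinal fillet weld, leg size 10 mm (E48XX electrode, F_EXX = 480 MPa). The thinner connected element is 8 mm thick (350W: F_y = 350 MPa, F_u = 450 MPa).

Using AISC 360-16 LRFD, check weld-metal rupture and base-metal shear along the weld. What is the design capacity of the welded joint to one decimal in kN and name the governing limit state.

Weld metal: throat = 0.707×10 = 7.07 mm, L = 128 mm. φR_n = 0.75 × 0.6 × 480 × 7.07 × 128 = 195.5 kN.
Base metal shear (8 mm plate): yield φR_n = 1.0×0.6×350×8×128 = 215.0 kN; rupture φR_n = 0.75×0.6×450×8×128 = 207.4 kN; take 207.4 kN (rupture).
Governing: min(195.5, 207.4) = 195.5 kN → weld metal.

195.5 kN (weld metal governs)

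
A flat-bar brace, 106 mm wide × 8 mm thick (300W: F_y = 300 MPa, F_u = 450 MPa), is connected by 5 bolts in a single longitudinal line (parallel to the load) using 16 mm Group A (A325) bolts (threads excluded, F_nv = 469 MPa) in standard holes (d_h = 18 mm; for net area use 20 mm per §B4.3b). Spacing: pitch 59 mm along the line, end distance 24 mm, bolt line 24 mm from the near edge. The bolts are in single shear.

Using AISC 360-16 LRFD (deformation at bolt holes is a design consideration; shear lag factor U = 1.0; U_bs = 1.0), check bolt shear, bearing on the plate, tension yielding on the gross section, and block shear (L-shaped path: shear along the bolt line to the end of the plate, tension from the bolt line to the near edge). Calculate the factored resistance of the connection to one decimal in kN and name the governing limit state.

229.0 kN (gross-section yield governs)

Bolt shear: A_b = π(16)²/4 = 201.06 mm². φR_n = 0.75 × 469 × 201.06 × 5 × 1 = 353.6 kN.
Bearing (8 mm plate, F_u = 450 MPa): end bolts L_c = 24 − 18/2 = 15, R_n = min(1.2×15×8×450, 2.4×16×8×450) = 64.8 kN/bolt; interior L_c = 59 − 18 = 41, R_n = 138.24 kN/bolt. φR_n = 0.75 × (1×64.8 + 4×138.24) = 463.3 kN.
Tension yield (gross): A_g = 106×8 = 848 mm². φR_n = 0.90 × 300 × 848 = 229.0 kN.
Block shear: shear path 1×[24+4×59] = 1×260 mm, A_gv = 2080, A_nv = 1×(260 − 4.5×20)×8 = 1360 mm²; tension to near edge: (24 − 0.5×20)×8 = 112 mm². R_n = min(0.6×450×1360, 0.6×300×2080) + 1.0×450×112 = min(367.2, 374.4) + 50.4 = 417.6 kN. φR_n = 0.75 × 417.6 = 313.2 kN.
Governing: min(353.6, 463.3, 229.0, 313.2) = 229.0 kN → gross-section yield.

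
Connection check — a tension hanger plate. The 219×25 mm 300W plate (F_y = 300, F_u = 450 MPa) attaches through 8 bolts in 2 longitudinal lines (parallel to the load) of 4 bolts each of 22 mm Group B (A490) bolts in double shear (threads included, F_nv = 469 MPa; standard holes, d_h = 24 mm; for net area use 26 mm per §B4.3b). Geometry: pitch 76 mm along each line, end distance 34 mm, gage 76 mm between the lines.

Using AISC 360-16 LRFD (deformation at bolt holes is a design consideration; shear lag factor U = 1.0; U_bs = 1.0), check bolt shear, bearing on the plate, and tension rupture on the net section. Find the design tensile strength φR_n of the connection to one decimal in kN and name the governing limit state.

1409.1 kN (net-section rupture governs)

Bolt shear: A_b = π(22)²/4 = 380.13 mm². φR_n = 0.75 × 469 × 380.13 × 8 × 2 = 2139.4 kN.
Bearing (25 mm plate, F_u = 450 MPa): end bolts L_c = 34 − 24/2 = 22, R_n = min(1.2×22×25×450, 2.4×22×25×450) = 297 kN/bolt; interior L_c = 76 − 24 = 52, R_n = 594 kN/bolt. φR_n = 0.75 × (2×297 + 6×594) = 3118.5 kN.
Tension rupture (net): A_n = (219 − 2×26)×25 = 4175 mm² (U = 1.0, A_e = A_n). φR_n = 0.75 × 450 × 4175 = 1409.1 kN.
Governing: min(2139.4, 3118.5, 1409.1) = 1409.1 kN → net-section rupture.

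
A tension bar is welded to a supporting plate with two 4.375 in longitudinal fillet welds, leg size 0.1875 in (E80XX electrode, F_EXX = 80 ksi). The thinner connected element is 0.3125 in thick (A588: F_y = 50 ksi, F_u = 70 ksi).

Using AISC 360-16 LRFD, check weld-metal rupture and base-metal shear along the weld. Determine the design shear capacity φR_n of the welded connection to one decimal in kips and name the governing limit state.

Weld metal: throat = 0.707×0.1875 = 0.13256 in, L = 2×4.375 = 8.75 in. φR_n = 0.75 × 0.6 × 80 × 0.13256 × 8.75 = 41.8 kips.
Base metal shear (0.3125 in plate): yield φR_n = 1.0×0.6×50×0.3125×8.75 = 82.0 kips; rupture φR_n = 0.75×0.6×70×0.3125×8.75 = 86.1 kips; take 82.0 kips (yield).
Governing: min(41.8, 82.0) = 41.8 kips → weld metal.

41.8 kips (weld metal governs)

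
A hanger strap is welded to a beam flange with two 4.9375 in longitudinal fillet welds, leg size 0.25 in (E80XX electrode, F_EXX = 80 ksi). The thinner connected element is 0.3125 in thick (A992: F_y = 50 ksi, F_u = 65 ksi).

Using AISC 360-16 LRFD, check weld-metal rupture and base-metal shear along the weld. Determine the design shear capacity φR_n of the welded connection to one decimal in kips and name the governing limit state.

62.8 kips (weld metal governs)

Weld metal: throat = 0.707×0.25 = 0.17675 in, L = 2×4.9375 = 9.875 in. φR_n = 0.75 × 0.6 × 80 × 0.17675 × 9.875 = 62.8 kips.
Base metal shear (0.3125 in plate): yield φR_n = 1.0×0.6×50×0.3125×9.875 = 92.6 kips; rupture φR_n = 0.75×0.6×65×0.3125×9.875 = 90.3 kips; take 90.3 kips (rupture).
Governing: min(62.8, 90.3) = 62.8 kips → weld metal.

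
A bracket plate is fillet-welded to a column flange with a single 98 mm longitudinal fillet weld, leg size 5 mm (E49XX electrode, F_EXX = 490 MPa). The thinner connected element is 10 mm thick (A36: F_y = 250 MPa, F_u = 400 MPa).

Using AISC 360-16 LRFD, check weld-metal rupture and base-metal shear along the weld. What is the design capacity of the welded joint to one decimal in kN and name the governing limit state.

Weld metal: throat = 0.707×5 = 3.535 mm, L = 98 mm. φR_n = 0.75 × 0.6 × 490 × 3.535 × 98 = 76.4 kN.
Base metal shear (10 mm plate): yield φR_n = 1.0×0.6×250×10×98 = 147.0 kN; rupture φR_n = 0.75×0.6×400×10×98 = 176.4 kN; take 147.0 kN (yield).
Governing: min(76.4, 147.0) = 76.4 kN → weld metal.

76.4 kN (weld metal governs)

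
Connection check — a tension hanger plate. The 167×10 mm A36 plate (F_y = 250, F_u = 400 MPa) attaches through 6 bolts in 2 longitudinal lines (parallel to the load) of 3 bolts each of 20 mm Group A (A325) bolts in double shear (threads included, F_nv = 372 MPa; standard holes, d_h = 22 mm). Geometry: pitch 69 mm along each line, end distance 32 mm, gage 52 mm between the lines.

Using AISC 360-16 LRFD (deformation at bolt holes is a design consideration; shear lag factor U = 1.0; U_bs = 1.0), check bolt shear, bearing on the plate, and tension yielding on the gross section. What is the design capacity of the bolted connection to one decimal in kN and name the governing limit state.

Bolt shear: A_b = π(20)²/4 = 314.16 mm². φR_n = 0.75 × 372 × 314.16 × 6 × 2 = 1051.8 kN.
Bearing (10 mm plate, F_u = 400 MPa): end bolts L_c = 32 − 22/2 = 21, R_n = min(1.2×21×10×400, 2.4×20×10×400) = 100.8 kN/bolt; interior L_c = 69 − 22 = 47, R_n = 192 kN/bolt. φR_n = 0.75 × (2×100.8 + 4×192) = 727.2 kN.
Tension yield (gross): A_g = 167×10 = 1670 mm². φR_n = 0.90 × 250 × 1670 = 375.8 kN.
Governing: min(1051.8, 727.2, 375.8) = 375.8 kN → gross-section yield.

375.8 kN (gross-section yield governs)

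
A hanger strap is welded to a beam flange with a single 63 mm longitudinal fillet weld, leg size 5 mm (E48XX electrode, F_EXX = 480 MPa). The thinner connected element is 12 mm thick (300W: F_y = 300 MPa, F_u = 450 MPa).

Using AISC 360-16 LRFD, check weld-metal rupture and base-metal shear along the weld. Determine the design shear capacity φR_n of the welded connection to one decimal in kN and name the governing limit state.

Weld metal: throat = 0.707×5 = 3.535 mm, L = 63 mm. φR_n = 0.75 × 0.6 × 480 × 3.535 × 63 = 48.1 kN.
Base metal shear (12 mm plate): yield φR_n = 1.0×0.6×300×12×63 = 136.1 kN; rupture φR_n = 0.75×0.6×450×12×63 = 153.1 kN; take 136.1 kN (yield).
Governing: min(48.1, 136.1) = 48.1 kN → weld metal.

48.1 kN (weld metal governs)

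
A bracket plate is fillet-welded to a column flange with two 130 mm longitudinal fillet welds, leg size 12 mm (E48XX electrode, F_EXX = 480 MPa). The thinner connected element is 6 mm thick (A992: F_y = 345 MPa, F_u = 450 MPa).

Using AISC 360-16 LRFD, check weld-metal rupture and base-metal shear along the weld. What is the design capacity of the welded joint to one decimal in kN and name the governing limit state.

Weld metal: throat = 0.707×12 = 8.484 mm, L = 2×130 = 260 mm. φR_n = 0.75 × 0.6 × 480 × 8.484 × 260 = 476.5 kN.
Base metal shear (6 mm plate): yield φR_n = 1.0×0.6×345×6×260 = 322.9 kN; rupture φR_n = 0.75×0.6×450×6×260 = 315.9 kN; take 315.9 kN (rupture).
Governing: min(476.5, 315.9) = 315.9 kN → base-metal shear.

315.9 kN (base-metal shear governs)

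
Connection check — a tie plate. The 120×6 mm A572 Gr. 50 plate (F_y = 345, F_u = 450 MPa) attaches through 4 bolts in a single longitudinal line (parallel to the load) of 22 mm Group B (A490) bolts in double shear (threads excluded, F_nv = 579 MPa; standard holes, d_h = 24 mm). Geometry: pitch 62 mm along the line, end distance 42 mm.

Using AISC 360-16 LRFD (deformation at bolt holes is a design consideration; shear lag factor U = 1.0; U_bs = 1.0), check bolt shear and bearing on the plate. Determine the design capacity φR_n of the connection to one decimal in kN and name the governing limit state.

Bolt shear: A_b = π(22)²/4 = 380.13 mm². φR_n = 0.75 × 579 × 380.13 × 4 × 2 = 1320.6 kN.
Bearing (6 mm plate, F_u = 450 MPa): end bolts L_c = 42 − 24/2 = 30, R_n = min(1.2×30×6×450, 2.4×22×6×450) = 97.2 kN/bolt; interior L_c = 62 − 24 = 38, R_n = 123.12 kN/bolt. φR_n = 0.75 × (1×97.2 + 3×123.12) = 349.9 kN.
Governing: min(1320.6, 349.9) = 349.9 kN → bearing.

349.9 kN (bearing governs)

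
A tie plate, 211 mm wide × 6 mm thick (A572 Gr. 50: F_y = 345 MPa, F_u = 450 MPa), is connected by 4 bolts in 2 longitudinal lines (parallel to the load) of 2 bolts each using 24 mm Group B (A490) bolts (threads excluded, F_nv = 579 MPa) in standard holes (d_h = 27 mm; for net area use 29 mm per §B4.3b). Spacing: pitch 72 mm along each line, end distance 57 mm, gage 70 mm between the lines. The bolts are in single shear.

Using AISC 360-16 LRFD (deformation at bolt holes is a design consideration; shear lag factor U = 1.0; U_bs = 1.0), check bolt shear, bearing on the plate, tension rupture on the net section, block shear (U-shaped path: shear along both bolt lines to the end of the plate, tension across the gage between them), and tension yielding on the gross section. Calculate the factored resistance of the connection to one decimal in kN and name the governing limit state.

Bolt shear: A_b = π(24)²/4 = 452.39 mm². φR_n = 0.75 × 579 × 452.39 × 4 × 1 = 785.8 kN.
Bearing (6 mm plate, F_u = 450 MPa): end bolts L_c = 57 − 27/2 = 43.5, R_n = min(1.2×43.5×6×450, 2.4×24×6×450) = 140.94 kN/bolt; interior L_c = 72 − 27 = 45, R_n = 145.8 kN/bolt. φR_n = 0.75 × (2×140.94 + 2×145.8) = 430.1 kN.
Tension rupture (net): A_n = (211 − 2×29)×6 = 918 mm² (U = 1.0, A_e = A_n). φR_n = 0.75 × 450 × 918 = 309.8 kN.
Block shear: shear path 2×[57+1×72] = 2×129 mm, A_gv = 1548, A_nv = 2×(129 − 1.5×29)×6 = 1026 mm²; tension across gage: (70 − 1×29)×6 = 246 mm². R_n = min(0.6×450×1026, 0.6×345×1548) + 1.0×450×246 = min(277.02, 320.44) + 110.7 = 387.72 kN. φR_n = 0.75 × 387.72 = 290.8 kN.
Tension yield (gross): A_g = 211×6 = 1266 mm². φR_n = 0.90 × 345 × 1266 = 393.1 kN.
Governing: min(785.8, 430.1, 309.8, 290.8, 393.1) = 290.8 kN → block shear.

290.8 kN (block shear governs)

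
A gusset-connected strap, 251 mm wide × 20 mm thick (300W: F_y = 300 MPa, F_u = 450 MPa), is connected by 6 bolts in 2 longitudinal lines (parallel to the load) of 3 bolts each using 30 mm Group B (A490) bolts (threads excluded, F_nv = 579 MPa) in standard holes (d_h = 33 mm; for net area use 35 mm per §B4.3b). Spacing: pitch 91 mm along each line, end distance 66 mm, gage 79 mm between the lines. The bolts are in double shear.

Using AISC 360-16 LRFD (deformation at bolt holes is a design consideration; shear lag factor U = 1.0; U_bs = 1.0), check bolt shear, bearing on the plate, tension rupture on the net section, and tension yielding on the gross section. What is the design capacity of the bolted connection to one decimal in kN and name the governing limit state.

Bolt shear: A_b = π(30)²/4 = 706.86 mm². φR_n = 0.75 × 579 × 706.86 × 6 × 2 = 3683.4 kN.
Bearing (20 mm plate, F_u = 450 MPa): end bolts L_c = 66 − 33/2 = 49.5, R_n = min(1.2×49.5×20×450, 2.4×30×20×450) = 534.6 kN/bolt; interior L_c = 91 − 33 = 58, R_n = 626.4 kN/bolt. φR_n = 0.75 × (2×534.6 + 4×626.4) = 2681.1 kN.
Tension rupture (net): A_n = (251 − 2×35)×20 = 3620 mm² (U = 1.0, A_e = A_n). φR_n = 0.75 × 450 × 3620 = 1221.8 kN.
Tension yield (gross): A_g = 251×20 = 5020 mm². φR_n = 0.90 × 300 × 5020 = 1355.4 kN.
Governing: min(3683.4, 2681.1, 1221.8, 1355.4) = 1221.8 kN → net-section rupture.

1221.8 kN (net-section rupture governs)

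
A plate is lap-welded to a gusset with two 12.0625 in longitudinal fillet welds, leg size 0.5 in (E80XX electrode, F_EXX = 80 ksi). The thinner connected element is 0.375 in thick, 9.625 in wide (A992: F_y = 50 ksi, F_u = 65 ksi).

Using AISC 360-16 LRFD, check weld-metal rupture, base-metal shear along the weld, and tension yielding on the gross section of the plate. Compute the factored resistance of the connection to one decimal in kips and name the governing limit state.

Weld metal: throat = 0.707×0.5 = 0.3535 in, L = 2×12.0625 = 24.125 in. φR_n = 0.75 × 0.6 × 80 × 0.3535 × 24.125 = 307.0 kips.
Base metal shear (0.375 in plate): yield φR_n = 1.0×0.6×50×0.375×24.125 = 271.4 kips; rupture φR_n = 0.75×0.6×65×0.375×24.125 = 264.6 kips; take 264.6 kips (rupture).
Tension yield (gross): A_g = 9.625×0.375 = 3.6094 in². φR_n = 0.90 × 50 × 3.6094 = 162.4 kips.
Governing: min(307.0, 264.6, 162.4) = 162.4 kips → gross-section yield.

162.4 kips (gross-section yield governs)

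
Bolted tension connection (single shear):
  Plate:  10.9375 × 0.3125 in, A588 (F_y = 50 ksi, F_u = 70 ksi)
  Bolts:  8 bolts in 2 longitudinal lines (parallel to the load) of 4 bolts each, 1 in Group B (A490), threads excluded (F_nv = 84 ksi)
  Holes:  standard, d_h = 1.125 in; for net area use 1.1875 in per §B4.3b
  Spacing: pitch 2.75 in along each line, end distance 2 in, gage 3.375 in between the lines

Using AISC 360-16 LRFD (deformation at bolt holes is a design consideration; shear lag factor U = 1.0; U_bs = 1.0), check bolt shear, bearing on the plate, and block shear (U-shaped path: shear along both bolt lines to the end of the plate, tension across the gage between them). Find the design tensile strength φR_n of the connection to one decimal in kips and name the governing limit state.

155.9 kips (block shear governs)

Bolt shear: A_b = π(1)²/4 = 0.7854 in². φR_n = 0.75 × 84 × 0.7854 × 8 × 1 = 395.8 kips.
Bearing (0.3125 in plate, F_u = 70 ksi): end bolts L_c = 2 − 1.125/2 = 1.4375, R_n = min(1.2×1.4375×0.3125×70, 2.4×1×0.3125×70) = 37.734 kips/bolt; interior L_c = 2.75 − 1.125 = 1.625, R_n = 42.656 kips/bolt. φR_n = 0.75 × (2×37.734 + 6×42.656) = 248.6 kips.
Block shear: shear path 2×[2+3×2.75] = 2×10.25 in, A_gv = 6.4063, A_nv = 2×(10.25 − 3.5×1.1875)×0.3125 = 3.8086 in²; tension across gage: (3.375 − 1×1.1875)×0.3125 = 0.68359 in². R_n = min(0.6×70×3.8086, 0.6×50×6.4063) + 1.0×70×0.68359 = min(159.96, 192.19) + 47.851 = 207.81 kips. φR_n = 0.75 × 207.81 = 155.9 kips.
Governing: min(395.8, 248.6, 155.9) = 155.9 kips → block shear.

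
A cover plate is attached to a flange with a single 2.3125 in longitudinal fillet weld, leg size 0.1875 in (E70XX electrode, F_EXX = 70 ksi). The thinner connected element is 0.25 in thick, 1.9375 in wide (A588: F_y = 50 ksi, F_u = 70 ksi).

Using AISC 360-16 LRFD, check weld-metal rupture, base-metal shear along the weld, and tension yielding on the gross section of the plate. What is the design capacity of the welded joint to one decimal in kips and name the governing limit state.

Weld metal: throat = 0.707×0.1875 = 0.13256 in, L = 2.3125 in. φR_n = 0.75 × 0.6 × 70 × 0.13256 × 2.3125 = 9.7 kips.
Base metal shear (0.25 in plate): yield φR_n = 1.0×0.6×50×0.25×2.3125 = 17.3 kips; rupture φR_n = 0.75×0.6×70×0.25×2.3125 = 18.2 kips; take 17.3 kips (yield).
Tension yield (gross): A_g = 1.9375×0.25 = 0.48438 in². φR_n = 0.90 × 50 × 0.48438 = 21.8 kips.
Governing: min(9.7, 17.3, 21.8) = 9.7 kips → weld metal.

9.7 kips (weld metal governs)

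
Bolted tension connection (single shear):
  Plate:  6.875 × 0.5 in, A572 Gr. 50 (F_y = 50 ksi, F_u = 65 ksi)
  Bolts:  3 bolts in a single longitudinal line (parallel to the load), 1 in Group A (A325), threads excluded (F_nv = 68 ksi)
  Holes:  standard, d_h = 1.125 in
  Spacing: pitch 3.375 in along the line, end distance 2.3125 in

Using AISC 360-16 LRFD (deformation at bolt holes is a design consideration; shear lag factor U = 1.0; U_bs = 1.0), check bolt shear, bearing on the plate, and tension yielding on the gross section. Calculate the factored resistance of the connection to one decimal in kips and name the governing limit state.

Bolt shear: A_b = π(1)²/4 = 0.7854 in². φR_n = 0.75 × 68 × 0.7854 × 3 × 1 = 120.2 kips.
Bearing (0.5 in plate, F_u = 65 ksi): end bolts L_c = 2.3125 − 1.125/2 = 1.75, R_n = min(1.2×1.75×0.5×65, 2.4×1×0.5×65) = 68.25 kips/bolt; interior L_c = 3.375 − 1.125 = 2.25, R_n = 78 kips/bolt. φR_n = 0.75 × (1×68.25 + 2×78) = 168.2 kips.
Tension yield (gross): A_g = 6.875×0.5 = 3.4375 in². φR_n = 0.90 × 50 × 3.4375 = 154.7 kips.
Governing: min(120.2, 168.2, 154.7) = 120.2 kips → bolt shear.

120.2 kips (bolt shear governs)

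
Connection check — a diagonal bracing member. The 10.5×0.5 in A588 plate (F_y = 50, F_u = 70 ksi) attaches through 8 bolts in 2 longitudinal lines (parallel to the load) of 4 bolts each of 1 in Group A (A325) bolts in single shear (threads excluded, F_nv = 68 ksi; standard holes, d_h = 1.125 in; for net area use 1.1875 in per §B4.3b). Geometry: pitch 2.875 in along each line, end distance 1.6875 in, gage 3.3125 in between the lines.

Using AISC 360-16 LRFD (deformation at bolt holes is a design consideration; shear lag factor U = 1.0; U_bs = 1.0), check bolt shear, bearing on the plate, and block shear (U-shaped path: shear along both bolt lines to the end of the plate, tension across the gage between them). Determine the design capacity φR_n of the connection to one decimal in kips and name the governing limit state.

Bolt shear: A_b = π(1)²/4 = 0.7854 in². φR_n = 0.75 × 68 × 0.7854 × 8 × 1 = 320.4 kips.
Bearing (0.5 in plate, F_u = 70 ksi): end bolts L_c = 1.6875 − 1.125/2 = 1.125, R_n = min(1.2×1.125×0.5×70, 2.4×1×0.5×70) = 47.25 kips/bolt; interior L_c = 2.875 − 1.125 = 1.75, R_n = 73.5 kips/bolt. φR_n = 0.75 × (2×47.25 + 6×73.5) = 401.6 kips.
Block shear: shear path 2×[1.6875+3×2.875] = 2×10.3125 in, A_gv = 10.313, A_nv = 2×(10.3125 − 3.5×1.1875)×0.5 = 6.1563 in²; tension across gage: (3.3125 − 1×1.1875)×0.5 = 1.0625 in². R_n = min(0.6×70×6.1563, 0.6×50×10.313) + 1.0×70×1.0625 = min(258.56, 309.39) + 74.375 = 332.94 kips. φR_n = 0.75 × 332.94 = 249.7 kips.
Governing: min(320.4, 401.6, 249.7) = 249.7 kips → block shear.

249.7 kips (block shear governs)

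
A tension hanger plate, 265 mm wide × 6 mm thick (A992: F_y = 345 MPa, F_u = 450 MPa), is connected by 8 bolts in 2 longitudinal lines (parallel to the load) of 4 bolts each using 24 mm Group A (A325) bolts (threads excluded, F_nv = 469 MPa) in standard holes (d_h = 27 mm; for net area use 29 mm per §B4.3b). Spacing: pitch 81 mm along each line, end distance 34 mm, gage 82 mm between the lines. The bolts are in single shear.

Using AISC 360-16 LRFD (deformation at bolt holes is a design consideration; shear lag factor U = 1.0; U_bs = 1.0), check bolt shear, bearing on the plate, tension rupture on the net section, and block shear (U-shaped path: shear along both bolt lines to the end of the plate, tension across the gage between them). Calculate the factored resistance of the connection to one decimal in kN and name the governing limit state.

Bolt shear: A_b = π(24)²/4 = 452.39 mm². φR_n = 0.75 × 469 × 452.39 × 8 × 1 = 1273.0 kN.
Bearing (6 mm plate, F_u = 450 MPa): end bolts L_c = 34 − 27/2 = 20.5, R_n = min(1.2×20.5×6×450, 2.4×24×6×450) = 66.42 kN/bolt; interior L_c = 81 − 27 = 54, R_n = 155.52 kN/bolt. φR_n = 0.75 × (2×66.42 + 6×155.52) = 799.5 kN.
Tension rupture (net): A_n = (265 − 2×29)×6 = 1242 mm² (U = 1.0, A_e = A_n). φR_n = 0.75 × 450 × 1242 = 419.2 kN.
Block shear: shear path 2×[34+3×81] = 2×277 mm, A_gv = 3324, A_nv = 2×(277 − 3.5×29)×6 = 2106 mm²; tension across gage: (82 − 1×29)×6 = 318 mm². R_n = min(0.6×450×2106, 0.6×345×3324) + 1.0×450×318 = min(568.62, 688.07) + 143.1 = 711.72 kN. φR_n = 0.75 × 711.72 = 533.8 kN.
Governing: min(1273.0, 799.5, 419.2, 533.8) = 419.2 kN → net-section rupture.

419.2 kN (net-section rupture governs)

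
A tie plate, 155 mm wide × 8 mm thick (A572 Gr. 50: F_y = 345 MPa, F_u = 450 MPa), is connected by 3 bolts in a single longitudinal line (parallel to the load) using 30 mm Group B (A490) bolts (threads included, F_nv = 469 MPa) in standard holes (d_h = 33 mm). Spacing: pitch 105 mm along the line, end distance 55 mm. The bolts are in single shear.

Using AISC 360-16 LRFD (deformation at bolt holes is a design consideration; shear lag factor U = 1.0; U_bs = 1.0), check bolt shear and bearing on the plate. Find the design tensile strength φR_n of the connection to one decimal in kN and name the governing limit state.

Bolt shear: A_b = π(30)²/4 = 706.86 mm². φR_n = 0.75 × 469 × 706.86 × 3 × 1 = 745.9 kN.
Bearing (8 mm plate, F_u = 450 MPa): end bolts L_c = 55 − 33/2 = 38.5, R_n = min(1.2×38.5×8×450, 2.4×30×8×450) = 166.32 kN/bolt; interior L_c = 105 − 33 = 72, R_n = 259.2 kN/bolt. φR_n = 0.75 × (1×166.32 + 2×259.2) = 513.5 kN.
Governing: min(745.9, 513.5) = 513.5 kN → bearing.

513.5 kN (bearing governs)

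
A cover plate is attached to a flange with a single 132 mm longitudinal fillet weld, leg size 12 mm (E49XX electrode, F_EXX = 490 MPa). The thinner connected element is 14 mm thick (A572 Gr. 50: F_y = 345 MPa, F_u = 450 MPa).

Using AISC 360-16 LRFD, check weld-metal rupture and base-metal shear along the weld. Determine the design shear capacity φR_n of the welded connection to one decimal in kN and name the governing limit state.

246.9 kN (weld metal governs)

Weld metal: throat = 0.707×12 = 8.484 mm, L = 132 mm. φR_n = 0.75 × 0.6 × 490 × 8.484 × 132 = 246.9 kN.
Base metal shear (14 mm plate): yield φR_n = 1.0×0.6×345×14×132 = 382.5 kN; rupture φR_n = 0.75×0.6×450×14×132 = 374.2 kN; take 374.2 kN (rupture).
Governing: min(246.9, 374.2) = 246.9 kN → weld metal.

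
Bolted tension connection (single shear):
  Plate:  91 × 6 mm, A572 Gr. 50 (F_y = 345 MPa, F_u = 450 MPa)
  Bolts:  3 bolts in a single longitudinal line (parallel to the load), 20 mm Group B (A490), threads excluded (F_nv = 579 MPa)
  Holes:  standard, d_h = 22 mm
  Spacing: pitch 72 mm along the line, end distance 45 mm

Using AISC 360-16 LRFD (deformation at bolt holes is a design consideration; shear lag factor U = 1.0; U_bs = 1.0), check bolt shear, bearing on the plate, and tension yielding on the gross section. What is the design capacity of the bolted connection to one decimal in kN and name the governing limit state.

Bolt shear: A_b = π(20)²/4 = 314.16 mm². φR_n = 0.75 × 579 × 314.16 × 3 × 1 = 409.3 kN.
Bearing (6 mm plate, F_u = 450 MPa): end bolts L_c = 45 − 22/2 = 34, R_n = min(1.2×34×6×450, 2.4×20×6×450) = 110.16 kN/bolt; interior L_c = 72 − 22 = 50, R_n = 129.6 kN/bolt. φR_n = 0.75 × (1×110.16 + 2×129.6) = 277.0 kN.
Tension yield (gross): A_g = 91×6 = 546 mm². φR_n = 0.90 × 345 × 546 = 169.5 kN.
Governing: min(409.3, 277.0, 169.5) = 169.5 kN → gross-section yield.

169.5 kN (gross-section yield governs)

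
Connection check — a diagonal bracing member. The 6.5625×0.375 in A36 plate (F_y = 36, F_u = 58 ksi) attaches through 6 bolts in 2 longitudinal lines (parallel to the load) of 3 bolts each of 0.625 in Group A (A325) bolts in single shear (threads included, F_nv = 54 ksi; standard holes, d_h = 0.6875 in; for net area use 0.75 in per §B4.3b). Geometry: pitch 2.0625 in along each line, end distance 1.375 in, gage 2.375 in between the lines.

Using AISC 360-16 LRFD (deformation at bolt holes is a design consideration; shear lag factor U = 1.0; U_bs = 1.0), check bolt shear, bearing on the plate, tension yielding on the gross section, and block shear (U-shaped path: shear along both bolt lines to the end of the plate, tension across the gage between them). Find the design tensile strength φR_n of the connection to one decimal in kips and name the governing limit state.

Bolt shear: A_b = π(0.625)²/4 = 0.3068 in². φR_n = 0.75 × 54 × 0.3068 × 6 × 1 = 74.6 kips.
Bearing (0.375 in plate, F_u = 58 ksi): end bolts L_c = 1.375 − 0.6875/2 = 1.03125, R_n = min(1.2×1.03125×0.375×58, 2.4×0.625×0.375×58) = 26.916 kips/bolt; interior L_c = 2.0625 − 0.6875 = 1.375, R_n = 32.625 kips/bolt. φR_n = 0.75 × (2×26.916 + 4×32.625) = 138.2 kips.
Tension yield (gross): A_g = 6.5625×0.375 = 2.4609 in². φR_n = 0.90 × 36 × 2.4609 = 79.7 kips.
Block shear: shear path 2×[1.375+2×2.0625] = 2×5.5 in, A_gv = 4.125, A_nv = 2×(5.5 − 2.5×0.75)×0.375 = 2.7188 in²; tension across gage: (2.375 − 1×0.75)×0.375 = 0.60938 in². R_n = min(0.6×58×2.7188, 0.6×36×4.125) + 1.0×58×0.60938 = min(94.614, 89.1) + 35.344 = 124.44 kips. φR_n = 0.75 × 124.44 = 93.3 kips.
Governing: min(74.6, 138.2, 79.7, 93.3) = 74.6 kips → bolt shear.

74.6 kips (bolt shear governs)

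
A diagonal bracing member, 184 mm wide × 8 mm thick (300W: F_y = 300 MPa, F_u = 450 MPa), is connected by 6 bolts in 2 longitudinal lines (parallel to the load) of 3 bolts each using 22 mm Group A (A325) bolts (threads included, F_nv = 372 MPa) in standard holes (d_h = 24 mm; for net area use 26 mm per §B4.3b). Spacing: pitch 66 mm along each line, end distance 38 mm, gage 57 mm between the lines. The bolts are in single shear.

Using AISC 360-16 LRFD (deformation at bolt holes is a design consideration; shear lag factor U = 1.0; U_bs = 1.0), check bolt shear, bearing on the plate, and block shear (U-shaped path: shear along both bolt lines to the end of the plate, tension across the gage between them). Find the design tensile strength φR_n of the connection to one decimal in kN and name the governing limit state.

Bolt shear: A_b = π(22)²/4 = 380.13 mm². φR_n = 0.75 × 372 × 380.13 × 6 × 1 = 636.3 kN.
Bearing (8 mm plate, F_u = 450 MPa): end bolts L_c = 38 − 24/2 = 26, R_n = min(1.2×26×8×450, 2.4×22×8×450) = 112.32 kN/bolt; interior L_c = 66 − 24 = 42, R_n = 181.44 kN/bolt. φR_n = 0.75 × (2×112.32 + 4×181.44) = 712.8 kN.
Block shear: shear path 2×[38+2×66] = 2×170 mm, A_gv = 2720, A_nv = 2×(170 − 2.5×26)×8 = 1680 mm²; tension across gage: (57 − 1×26)×8 = 248 mm². R_n = min(0.6×450×1680, 0.6×300×2720) + 1.0×450×248 = min(453.6, 489.6) + 111.6 = 565.2 kN. φR_n = 0.75 × 565.2 = 423.9 kN.
Governing: min(636.3, 712.8, 423.9) = 423.9 kN → block shear.

423.9 kN (block shear governs)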